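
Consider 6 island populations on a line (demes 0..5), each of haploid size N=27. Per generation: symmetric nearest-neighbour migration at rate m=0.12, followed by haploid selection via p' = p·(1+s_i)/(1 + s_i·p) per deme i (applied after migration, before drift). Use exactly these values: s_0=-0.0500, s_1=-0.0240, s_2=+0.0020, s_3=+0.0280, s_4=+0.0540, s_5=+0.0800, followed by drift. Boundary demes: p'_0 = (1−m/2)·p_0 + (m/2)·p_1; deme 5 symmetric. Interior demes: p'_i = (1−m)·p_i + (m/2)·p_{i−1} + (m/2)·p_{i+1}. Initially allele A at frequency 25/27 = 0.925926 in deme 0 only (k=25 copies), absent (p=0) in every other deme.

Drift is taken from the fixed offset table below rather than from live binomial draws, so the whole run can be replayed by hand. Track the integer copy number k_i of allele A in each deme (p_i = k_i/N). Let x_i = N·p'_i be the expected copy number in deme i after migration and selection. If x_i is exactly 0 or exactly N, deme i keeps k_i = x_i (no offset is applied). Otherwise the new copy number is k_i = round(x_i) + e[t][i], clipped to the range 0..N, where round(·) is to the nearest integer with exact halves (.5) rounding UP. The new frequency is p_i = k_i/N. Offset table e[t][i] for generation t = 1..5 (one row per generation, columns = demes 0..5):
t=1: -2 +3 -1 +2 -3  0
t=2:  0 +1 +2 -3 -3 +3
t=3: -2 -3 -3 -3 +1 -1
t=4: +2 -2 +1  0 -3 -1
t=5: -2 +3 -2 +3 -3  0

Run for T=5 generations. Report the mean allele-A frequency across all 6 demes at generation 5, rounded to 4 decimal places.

0.1481

t=0: k=[25 0 0 0 0 0]
t=1: x=[23.3408 1.4660 0.0000 0.0000 0.0000 0.0000] k=[21 4 0 0 0 0]
t=2: x=[19.7103 4.6852 0.2405 0.0000 0.0000 0.0000] k=[20 6 2 0 0 0]
t=3: x=[18.8716 6.4796 2.1239 0.1233 0.0000 0.0000] k=[17 3 0 0 0 0]
t=4: x=[15.8256 3.5838 0.1804 0.0000 0.0000 0.0000] k=[18 2 1 0 0 0]
t=5: x=[16.7155 2.8377 1.0019 0.0617 0.0000 0.0000] k=[15 6 0 3 0 0]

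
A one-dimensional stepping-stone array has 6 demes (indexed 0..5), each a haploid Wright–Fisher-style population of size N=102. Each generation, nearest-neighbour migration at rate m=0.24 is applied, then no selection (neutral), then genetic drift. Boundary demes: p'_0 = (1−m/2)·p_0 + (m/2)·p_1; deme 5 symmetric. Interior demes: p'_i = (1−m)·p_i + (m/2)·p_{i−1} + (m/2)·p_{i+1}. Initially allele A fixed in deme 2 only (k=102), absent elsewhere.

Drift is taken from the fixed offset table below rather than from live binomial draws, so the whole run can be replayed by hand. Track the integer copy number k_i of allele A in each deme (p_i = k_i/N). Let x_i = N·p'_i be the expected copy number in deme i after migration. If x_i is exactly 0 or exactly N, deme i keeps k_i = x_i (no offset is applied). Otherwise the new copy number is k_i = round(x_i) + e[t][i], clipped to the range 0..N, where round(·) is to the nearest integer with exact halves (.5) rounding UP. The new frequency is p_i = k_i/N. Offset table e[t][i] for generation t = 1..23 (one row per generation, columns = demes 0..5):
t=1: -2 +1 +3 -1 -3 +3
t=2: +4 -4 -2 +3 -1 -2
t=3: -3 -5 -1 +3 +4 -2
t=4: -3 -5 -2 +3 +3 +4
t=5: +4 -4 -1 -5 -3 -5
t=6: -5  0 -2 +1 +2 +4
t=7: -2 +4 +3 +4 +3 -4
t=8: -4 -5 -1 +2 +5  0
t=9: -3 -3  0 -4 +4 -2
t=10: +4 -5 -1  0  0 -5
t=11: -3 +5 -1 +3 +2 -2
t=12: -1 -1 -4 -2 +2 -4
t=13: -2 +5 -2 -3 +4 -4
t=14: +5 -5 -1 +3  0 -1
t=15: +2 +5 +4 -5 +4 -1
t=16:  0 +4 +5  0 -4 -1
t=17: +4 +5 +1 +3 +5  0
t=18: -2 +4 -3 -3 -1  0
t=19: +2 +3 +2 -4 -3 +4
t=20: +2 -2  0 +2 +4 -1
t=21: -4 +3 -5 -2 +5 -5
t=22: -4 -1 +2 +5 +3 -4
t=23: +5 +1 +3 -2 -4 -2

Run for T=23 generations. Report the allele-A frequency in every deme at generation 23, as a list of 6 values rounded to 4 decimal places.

t=0: k=[0 0 102 0 0 0]
t=1: x=[0.0000 12.2400 77.5200 12.2400 0.0000 0.0000] k=[0 13 81 11 0 0]
t=2: x=[1.5600 19.6000 64.4400 18.0800 1.3200 0.0000] k=[6 16 62 21 0 0]
t=3: x=[7.2000 20.3200 51.5600 23.4000 2.5200 0.0000] k=[4 15 51 26 7 0]
t=4: x=[5.3200 18.0000 43.6800 26.7200 8.4400 0.8400] k=[2 13 42 30 11 5]
t=5: x=[3.3200 15.1600 37.0800 29.1600 12.5600 5.7200] k=[7 11 36 24 10 1]
t=6: x=[7.4800 13.5200 31.5600 23.7600 10.6000 2.0800] k=[2 14 30 25 13 6]
t=7: x=[3.4400 14.4800 27.4800 24.1600 13.6000 6.8400] k=[1 18 30 28 17 3]
t=8: x=[3.0400 17.4000 28.3200 26.9200 16.6400 4.6800] k=[0 12 27 29 22 5]
t=9: x=[1.4400 12.3600 25.4400 27.9200 20.8000 7.0400] k=[0 9 25 24 25 5]
t=10: x=[1.0800 9.8400 22.9600 24.2400 22.4800 7.4000] k=[5 5 22 24 22 2]
t=11: x=[5.0000 7.0400 20.2000 23.5200 19.8400 4.4000] k=[2 12 19 27 22 2]
t=12: x=[3.2000 11.6400 19.1200 25.4400 20.2000 4.4000] k=[2 11 15 23 22 0]
t=13: x=[3.0800 10.4000 15.4800 21.9200 19.4800 2.6400] k=[1 15 13 19 23 0]
t=14: x=[2.6800 13.0800 13.9600 18.7600 19.7600 2.7600] k=[8 8 13 22 20 2]
t=15: x=[8.0000 8.6000 13.4800 20.6800 18.0800 4.1600] k=[10 14 17 16 22 3]
t=16: x=[10.4800 13.8800 16.5200 16.8400 19.0000 5.2800] k=[10 18 22 17 15 4]
t=17: x=[10.9600 17.5200 20.9200 17.3600 13.9200 5.3200] k=[15 23 22 20 19 5]
t=18: x=[15.9600 21.9200 21.8800 20.1200 17.4400 6.6800] k=[14 26 19 17 16 7]
t=19: x=[15.4400 23.7200 19.6000 17.1200 15.0400 8.0800] k=[17 27 22 13 12 12]
t=20: x=[18.2000 25.2000 21.5200 13.9600 12.1200 12.0000] k=[20 23 22 16 16 11]
t=21: x=[20.3600 22.5200 21.4000 16.7200 15.4000 11.6000] k=[16 26 16 15 20 7]
t=22: x=[17.2000 23.6000 17.0800 15.7200 17.8400 8.5600] k=[13 23 19 21 21 5]
t=23: x=[14.2000 21.3200 19.7200 20.7600 19.0800 6.9200] k=[19 22 23 19 15 5]

[0.1863, 0.2157, 0.2255, 0.1863, 0.1471, 0.0490]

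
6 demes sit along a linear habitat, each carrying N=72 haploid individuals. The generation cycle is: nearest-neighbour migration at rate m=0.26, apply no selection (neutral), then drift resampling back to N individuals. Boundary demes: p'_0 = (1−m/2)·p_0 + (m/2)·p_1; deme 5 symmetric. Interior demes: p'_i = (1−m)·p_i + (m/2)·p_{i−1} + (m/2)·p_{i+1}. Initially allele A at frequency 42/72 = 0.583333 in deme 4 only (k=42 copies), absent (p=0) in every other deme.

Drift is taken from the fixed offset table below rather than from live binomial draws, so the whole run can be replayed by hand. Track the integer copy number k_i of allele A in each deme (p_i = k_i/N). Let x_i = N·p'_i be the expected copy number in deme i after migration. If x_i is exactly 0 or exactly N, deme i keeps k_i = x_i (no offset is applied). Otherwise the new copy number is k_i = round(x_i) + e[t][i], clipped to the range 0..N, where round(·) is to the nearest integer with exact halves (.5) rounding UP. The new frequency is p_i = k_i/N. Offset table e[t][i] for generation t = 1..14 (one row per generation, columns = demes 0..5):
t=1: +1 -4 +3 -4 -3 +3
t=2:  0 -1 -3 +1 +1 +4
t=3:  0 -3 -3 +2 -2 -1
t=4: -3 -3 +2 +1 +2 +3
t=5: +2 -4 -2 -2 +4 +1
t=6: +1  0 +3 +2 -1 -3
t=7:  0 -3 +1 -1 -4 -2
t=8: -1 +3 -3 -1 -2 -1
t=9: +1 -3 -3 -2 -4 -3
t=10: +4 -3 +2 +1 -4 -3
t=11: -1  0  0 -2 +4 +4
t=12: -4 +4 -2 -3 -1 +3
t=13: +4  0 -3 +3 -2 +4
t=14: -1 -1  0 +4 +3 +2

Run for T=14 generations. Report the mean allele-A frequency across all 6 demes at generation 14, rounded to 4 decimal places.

0.0972

t=0: k=[0 0 0 0 42 0]
t=1: x=[0.0000 0.0000 0.0000 5.4600 31.0800 5.4600] k=[0 0 0 1 28 8]
t=2: x=[0.0000 0.0000 0.1300 4.3800 21.8900 10.6000] k=[0 0 0 5 23 15]
t=3: x=[0.0000 0.0000 0.6500 6.6900 19.6200 16.0400] k=[0 0 0 9 18 15]
t=4: x=[0.0000 0.0000 1.1700 9.0000 16.4400 15.3900] k=[0 0 3 10 18 18]
t=5: x=[0.0000 0.3900 3.5200 10.1300 16.9600 18.0000] k=[0 0 2 8 21 19]
t=6: x=[0.0000 0.2600 2.5200 8.9100 19.0500 19.2600] k=[0 0 6 11 18 16]
t=7: x=[0.0000 0.7800 5.8700 11.2600 16.8300 16.2600] k=[0 0 7 10 13 14]
t=8: x=[0.0000 0.9100 6.4800 10.0000 12.7400 13.8700] k=[0 4 3 9 11 13]
t=9: x=[0.5200 3.3500 3.9100 8.4800 11.0000 12.7400] k=[2 0 1 6 7 10]
t=10: x=[1.7400 0.3900 1.5200 5.4800 7.2600 9.6100] k=[6 0 4 6 3 7]
t=11: x=[5.2200 1.3000 3.7400 5.3500 3.9100 6.4800] k=[4 1 4 3 8 10]
t=12: x=[3.6100 1.7800 3.4800 3.7800 7.6100 9.7400] k=[0 6 1 1 7 13]
t=13: x=[0.7800 4.5700 1.6500 1.7800 7.0000 12.2200] k=[5 5 0 5 5 16]
t=14: x=[5.0000 4.3500 1.3000 4.3500 6.4300 14.5700] k=[4 3 1 8 9 17]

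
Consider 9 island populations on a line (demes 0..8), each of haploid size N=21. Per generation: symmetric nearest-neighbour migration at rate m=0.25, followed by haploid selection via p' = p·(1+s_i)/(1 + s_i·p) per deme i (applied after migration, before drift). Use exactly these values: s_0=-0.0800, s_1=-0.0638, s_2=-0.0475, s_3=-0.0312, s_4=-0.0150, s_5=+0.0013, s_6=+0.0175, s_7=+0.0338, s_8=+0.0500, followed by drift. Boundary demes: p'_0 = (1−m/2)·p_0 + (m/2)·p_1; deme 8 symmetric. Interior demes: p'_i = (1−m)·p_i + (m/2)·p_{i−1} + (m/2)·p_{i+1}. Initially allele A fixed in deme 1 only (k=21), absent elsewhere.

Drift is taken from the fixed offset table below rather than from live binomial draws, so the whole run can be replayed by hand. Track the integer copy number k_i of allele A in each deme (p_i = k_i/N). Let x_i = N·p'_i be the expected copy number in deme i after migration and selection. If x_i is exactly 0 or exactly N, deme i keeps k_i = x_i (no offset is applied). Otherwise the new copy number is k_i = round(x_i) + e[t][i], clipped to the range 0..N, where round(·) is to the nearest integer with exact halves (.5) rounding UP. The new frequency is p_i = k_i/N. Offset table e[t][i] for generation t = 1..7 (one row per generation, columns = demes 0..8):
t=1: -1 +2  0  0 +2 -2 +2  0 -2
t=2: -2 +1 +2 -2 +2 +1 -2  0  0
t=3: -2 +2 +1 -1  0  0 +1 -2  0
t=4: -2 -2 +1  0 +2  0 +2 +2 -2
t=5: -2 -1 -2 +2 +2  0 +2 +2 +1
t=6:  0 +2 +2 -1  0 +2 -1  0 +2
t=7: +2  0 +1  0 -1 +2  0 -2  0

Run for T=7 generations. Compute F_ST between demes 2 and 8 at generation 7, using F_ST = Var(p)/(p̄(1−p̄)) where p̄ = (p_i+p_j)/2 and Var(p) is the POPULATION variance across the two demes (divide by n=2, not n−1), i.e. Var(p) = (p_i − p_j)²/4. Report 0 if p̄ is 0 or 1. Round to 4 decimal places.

0.2000

t=0: k=[0 21 0 0 0 0 0 0 0]
t=1: x=[2.4394 15.4862 2.5152 0.0000 0.0000 0.0000 0.0000 0.0000 0.0000] k=[1 17 3 0 0 0 0 0 0]
t=2: x=[2.7919 12.9249 4.2088 0.3635 0.0000 0.0000 0.0000 0.0000 0.0000] k=[1 14 6 0 0 0 0 0 0]
t=3: x=[2.4394 11.0305 6.0385 0.7274 0.0000 0.0000 0.0000 0.0000 0.0000] k=[0 13 7 0 0 0 0 0 0]
t=4: x=[1.5043 10.2789 6.6519 0.8488 0.0000 0.0000 0.0000 0.0000 0.0000] k=[0 8 8 1 0 0 0 0 0]
t=5: x=[0.9235 6.6958 6.8977 1.6998 0.1231 0.0000 0.0000 0.0000 0.0000] k=[0 6 5 4 2 0 0 0 0]
t=6: x=[0.6920 4.8739 4.8170 3.7758 1.9728 0.2503 0.0000 0.0000 0.0000] k=[1 7 7 3 2 2 0 0 0]
t=7: x=[1.6208 5.9645 6.2836 3.2862 2.0963 1.7521 0.2543 0.0000 0.0000] k=[4 6 7 3 1 4 0 0 0]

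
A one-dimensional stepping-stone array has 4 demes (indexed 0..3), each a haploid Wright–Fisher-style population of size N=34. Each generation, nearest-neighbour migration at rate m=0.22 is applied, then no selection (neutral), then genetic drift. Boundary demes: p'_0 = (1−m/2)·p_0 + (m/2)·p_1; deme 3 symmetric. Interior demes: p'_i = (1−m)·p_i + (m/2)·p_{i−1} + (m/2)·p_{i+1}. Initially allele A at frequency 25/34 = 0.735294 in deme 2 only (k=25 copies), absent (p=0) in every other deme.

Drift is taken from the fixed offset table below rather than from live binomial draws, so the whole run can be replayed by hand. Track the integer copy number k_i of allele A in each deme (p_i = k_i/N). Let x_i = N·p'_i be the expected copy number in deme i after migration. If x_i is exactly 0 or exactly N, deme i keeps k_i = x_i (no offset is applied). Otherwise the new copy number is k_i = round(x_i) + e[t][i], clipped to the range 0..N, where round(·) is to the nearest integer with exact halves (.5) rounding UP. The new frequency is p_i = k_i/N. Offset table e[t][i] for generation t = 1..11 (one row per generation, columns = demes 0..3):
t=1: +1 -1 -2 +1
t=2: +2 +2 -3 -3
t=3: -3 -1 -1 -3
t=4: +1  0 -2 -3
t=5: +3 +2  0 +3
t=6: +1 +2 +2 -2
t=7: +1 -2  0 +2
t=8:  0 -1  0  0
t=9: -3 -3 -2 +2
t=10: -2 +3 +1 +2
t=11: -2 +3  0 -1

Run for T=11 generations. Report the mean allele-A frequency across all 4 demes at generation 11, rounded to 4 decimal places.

0.1691

t=0: k=[0 0 25 0]
t=1: x=[0.0000 2.7500 19.5000 2.7500] k=[0 2 18 4]
t=2: x=[0.2200 3.5400 14.7000 5.5400] k=[2 6 12 3]
t=3: x=[2.4400 6.2200 10.3500 3.9900] k=[0 5 9 1]
t=4: x=[0.5500 4.8900 7.6800 1.8800] k=[2 5 6 0]
t=5: x=[2.3300 4.7800 5.2300 0.6600] k=[5 7 5 4]
t=6: x=[5.2200 6.5600 5.1100 4.1100] k=[6 9 7 2]
t=7: x=[6.3300 8.4500 6.6700 2.5500] k=[7 6 7 5]
t=8: x=[6.8900 6.2200 6.6700 5.2200] k=[7 5 7 5]
t=9: x=[6.7800 5.4400 6.5600 5.2200] k=[4 2 5 7]
t=10: x=[3.7800 2.5500 4.8900 6.7800] k=[2 6 6 9]
t=11: x=[2.4400 5.5600 6.3300 8.6700] k=[0 9 6 8]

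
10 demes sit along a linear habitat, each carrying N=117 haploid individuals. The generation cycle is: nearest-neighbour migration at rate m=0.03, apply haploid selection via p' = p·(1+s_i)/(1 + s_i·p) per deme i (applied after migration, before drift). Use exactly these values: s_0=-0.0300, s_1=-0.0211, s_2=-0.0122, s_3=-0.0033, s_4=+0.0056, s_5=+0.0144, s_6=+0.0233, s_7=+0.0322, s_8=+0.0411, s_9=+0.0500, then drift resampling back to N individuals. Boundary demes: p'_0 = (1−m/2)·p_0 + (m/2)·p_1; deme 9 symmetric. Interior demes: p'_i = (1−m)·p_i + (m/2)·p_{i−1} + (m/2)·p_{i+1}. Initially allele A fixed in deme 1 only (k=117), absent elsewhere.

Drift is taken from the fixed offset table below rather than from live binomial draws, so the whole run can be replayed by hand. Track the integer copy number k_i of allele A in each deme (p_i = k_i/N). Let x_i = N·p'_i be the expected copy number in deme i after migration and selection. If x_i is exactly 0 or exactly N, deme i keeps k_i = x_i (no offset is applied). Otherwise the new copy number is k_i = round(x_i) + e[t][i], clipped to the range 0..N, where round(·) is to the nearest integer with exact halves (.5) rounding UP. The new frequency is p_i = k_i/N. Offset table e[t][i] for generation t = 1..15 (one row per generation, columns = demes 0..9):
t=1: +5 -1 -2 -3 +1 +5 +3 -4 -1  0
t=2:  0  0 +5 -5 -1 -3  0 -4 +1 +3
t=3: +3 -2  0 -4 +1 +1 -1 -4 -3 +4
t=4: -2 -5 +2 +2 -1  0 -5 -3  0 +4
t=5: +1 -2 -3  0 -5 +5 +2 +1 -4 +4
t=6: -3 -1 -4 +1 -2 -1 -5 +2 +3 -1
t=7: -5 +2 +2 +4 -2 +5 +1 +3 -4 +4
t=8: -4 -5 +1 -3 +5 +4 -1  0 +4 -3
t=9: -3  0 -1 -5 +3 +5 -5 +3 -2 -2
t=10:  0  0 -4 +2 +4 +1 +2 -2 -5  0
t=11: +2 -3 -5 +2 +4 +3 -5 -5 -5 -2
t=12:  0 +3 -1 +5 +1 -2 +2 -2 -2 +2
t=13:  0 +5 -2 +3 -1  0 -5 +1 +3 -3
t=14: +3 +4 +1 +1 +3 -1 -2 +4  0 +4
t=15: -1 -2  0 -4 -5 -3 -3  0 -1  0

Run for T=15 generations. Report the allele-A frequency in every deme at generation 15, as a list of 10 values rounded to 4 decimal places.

t=0: k=[0 117 0 0 0 0 0 0 0 0]
t=1: x=[1.7031 113.4167 1.7339 0.0000 0.0000 0.0000 0.0000 0.0000 0.0000 0.0000] k=[7 112 0 0 0 0 0 0 0 0]
t=2: x=[8.3361 108.5799 1.6598 0.0000 0.0000 0.0000 0.0000 0.0000 0.0000 0.0000] k=[8 109 7 0 0 0 0 0 0 0]
t=3: x=[9.2521 105.7398 8.3295 0.1047 0.0000 0.0000 0.0000 0.0000 0.0000 0.0000] k=[12 104 8 0 0 0 0 0 0 0]
t=4: x=[13.0233 100.8860 9.2153 0.1196 0.0000 0.0000 0.0000 0.0000 0.0000 0.0000] k=[11 96 11 2 0 0 0 0 0 0]
t=5: x=[11.9443 93.0463 12.0071 2.0982 0.0302 0.0000 0.0000 0.0000 0.0000 0.0000] k=[13 91 9 2 0 0 0 0 0 0]
t=6: x=[13.7950 88.1388 10.0120 2.0683 0.0302 0.0000 0.0000 0.0000 0.0000 0.0000] k=[11 87 6 3 0 0 0 0 0 0]
t=7: x=[11.8126 84.1434 7.0878 2.9904 0.0453 0.0000 0.0000 0.0000 0.0000 0.0000] k=[7 86 9 7 0 0 0 0 0 0]
t=8: x=[7.9561 83.1493 10.0120 6.9035 0.1056 0.0000 0.0000 0.0000 0.0000 0.0000] k=[4 78 11 4 5 0 0 0 0 0]
t=9: x=[4.9632 75.3145 11.7694 4.1069 4.9363 0.0761 0.0000 0.0000 0.0000 0.0000] k=[2 75 11 0 8 5 0 0 0 0]
t=10: x=[3.0045 72.3577 11.6654 0.2841 7.8759 5.0385 0.0767 0.0000 0.0000 0.0000] k=[3 72 8 2 12 6 2 0 0 0]
t=11: x=[3.9180 69.4041 8.7699 2.2327 11.8192 6.1123 2.0765 0.0310 0.0000 0.0000] k=[6 66 4 4 16 9 0 0 0 0]
t=12: x=[6.7049 63.5515 4.8724 4.1667 15.7911 9.0891 0.1381 0.0000 0.0000 0.0000] k=[7 67 4 9 17 7 2 0 0 0]
t=13: x=[7.6786 64.5386 4.9614 9.0175 16.8102 7.1706 2.0918 0.0310 0.0000 0.0000] k=[8 70 3 12 16 7 0 1 0 0]
t=14: x=[8.6820 67.4569 4.0913 11.8896 15.8815 7.1251 0.1228 1.0010 0.0156 0.0000] k=[12 71 5 13 19 6 0 5 0 0]
t=15: x=[12.5399 68.5207 6.0393 12.9319 18.8030 6.1883 0.1688 4.9995 0.0781 0.0000] k=[12 67 6 9 14 3 0 5 0 0]

[0.1026, 0.5726, 0.0513, 0.0769, 0.1197, 0.0256, 0.0000, 0.0427, 0.0000, 0.0000]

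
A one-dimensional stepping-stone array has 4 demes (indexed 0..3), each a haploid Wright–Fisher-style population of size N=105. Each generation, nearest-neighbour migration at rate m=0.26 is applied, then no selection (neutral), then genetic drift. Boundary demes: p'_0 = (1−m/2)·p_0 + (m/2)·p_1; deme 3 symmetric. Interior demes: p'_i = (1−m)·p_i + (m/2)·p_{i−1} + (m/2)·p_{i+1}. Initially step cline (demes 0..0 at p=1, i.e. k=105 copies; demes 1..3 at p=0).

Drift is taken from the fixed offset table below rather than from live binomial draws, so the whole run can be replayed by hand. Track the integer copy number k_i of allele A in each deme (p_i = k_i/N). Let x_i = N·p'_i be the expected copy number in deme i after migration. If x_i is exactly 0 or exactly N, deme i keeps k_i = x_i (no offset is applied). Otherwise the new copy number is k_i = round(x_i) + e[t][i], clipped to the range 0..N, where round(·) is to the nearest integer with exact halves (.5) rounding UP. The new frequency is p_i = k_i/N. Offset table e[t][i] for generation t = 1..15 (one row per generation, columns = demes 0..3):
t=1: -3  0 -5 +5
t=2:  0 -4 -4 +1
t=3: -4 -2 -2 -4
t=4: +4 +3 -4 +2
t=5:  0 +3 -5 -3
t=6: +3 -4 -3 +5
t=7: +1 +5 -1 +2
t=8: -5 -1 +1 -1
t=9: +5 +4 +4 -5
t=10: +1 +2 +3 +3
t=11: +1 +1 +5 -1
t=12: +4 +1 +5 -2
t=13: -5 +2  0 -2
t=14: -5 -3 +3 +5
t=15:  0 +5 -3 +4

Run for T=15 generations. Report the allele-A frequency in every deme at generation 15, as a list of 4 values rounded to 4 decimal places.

t=0: k=[105 0 0 0]
t=1: x=[91.3500 13.6500 0.0000 0.0000] k=[88 14 0 0]
t=2: x=[78.3800 21.8000 1.8200 0.0000] k=[78 18 0 0]
t=3: x=[70.2000 23.4600 2.3400 0.0000] k=[66 21 0 0]
t=4: x=[60.1500 24.1200 2.7300 0.0000] k=[64 27 0 0]
t=5: x=[59.1900 28.3000 3.5100 0.0000] k=[59 31 0 0]
t=6: x=[55.3600 30.6100 4.0300 0.0000] k=[58 27 1 0]
t=7: x=[53.9700 27.6500 4.2500 0.1300] k=[55 33 3 2]
t=8: x=[52.1400 31.9600 6.7700 2.1300] k=[47 31 8 1]
t=9: x=[44.9200 30.0900 10.0800 1.9100] k=[50 34 14 0]
t=10: x=[47.9200 33.4800 14.7800 1.8200] k=[49 35 18 5]
t=11: x=[47.1800 34.6100 18.5200 6.6900] k=[48 36 24 6]
t=12: x=[46.4400 36.0000 23.2200 8.3400] k=[50 37 28 6]
t=13: x=[48.3100 37.5200 26.3100 8.8600] k=[43 40 26 7]
t=14: x=[42.6100 38.5700 25.3500 9.4700] k=[38 36 28 14]
t=15: x=[37.7400 35.2200 27.2200 15.8200] k=[38 40 24 20]

[0.3619, 0.3810, 0.2286, 0.1905]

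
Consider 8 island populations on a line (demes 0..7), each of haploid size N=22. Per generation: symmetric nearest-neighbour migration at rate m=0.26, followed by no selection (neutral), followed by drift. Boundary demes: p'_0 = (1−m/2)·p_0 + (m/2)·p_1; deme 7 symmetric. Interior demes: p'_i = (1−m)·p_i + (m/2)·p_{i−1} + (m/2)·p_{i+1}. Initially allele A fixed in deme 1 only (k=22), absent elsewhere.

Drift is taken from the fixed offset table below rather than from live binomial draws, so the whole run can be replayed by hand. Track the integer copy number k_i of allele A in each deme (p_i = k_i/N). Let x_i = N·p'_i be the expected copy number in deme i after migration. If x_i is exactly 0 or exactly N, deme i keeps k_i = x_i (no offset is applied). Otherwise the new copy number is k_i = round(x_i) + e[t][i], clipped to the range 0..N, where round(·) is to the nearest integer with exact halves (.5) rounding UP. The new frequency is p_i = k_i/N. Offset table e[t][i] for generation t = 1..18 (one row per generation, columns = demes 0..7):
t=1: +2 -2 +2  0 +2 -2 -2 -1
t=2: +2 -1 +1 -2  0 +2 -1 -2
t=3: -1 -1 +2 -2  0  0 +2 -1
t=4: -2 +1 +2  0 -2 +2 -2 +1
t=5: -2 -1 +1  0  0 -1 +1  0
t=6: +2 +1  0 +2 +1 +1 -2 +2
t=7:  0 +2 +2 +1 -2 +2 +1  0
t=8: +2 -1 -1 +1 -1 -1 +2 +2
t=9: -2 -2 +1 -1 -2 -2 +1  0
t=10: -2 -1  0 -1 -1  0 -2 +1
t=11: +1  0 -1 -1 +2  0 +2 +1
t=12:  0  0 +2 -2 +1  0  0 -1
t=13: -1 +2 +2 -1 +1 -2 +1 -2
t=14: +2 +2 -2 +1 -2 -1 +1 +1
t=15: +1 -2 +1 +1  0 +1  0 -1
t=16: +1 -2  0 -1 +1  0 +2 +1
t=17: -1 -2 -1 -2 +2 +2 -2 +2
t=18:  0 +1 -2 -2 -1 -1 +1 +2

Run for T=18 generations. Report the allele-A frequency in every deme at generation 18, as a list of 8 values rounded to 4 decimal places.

t=0: k=[0 22 0 0 0 0 0 0]
t=1: x=[2.8600 16.2800 2.8600 0.0000 0.0000 0.0000 0.0000 0.0000] k=[5 14 5 0 0 0 0 0]
t=2: x=[6.1700 11.6600 5.5200 0.6500 0.0000 0.0000 0.0000 0.0000] k=[8 11 7 0 0 0 0 0]
t=3: x=[8.3900 10.0900 6.6100 0.9100 0.0000 0.0000 0.0000 0.0000] k=[7 9 9 0 0 0 0 0]
t=4: x=[7.2600 8.7400 7.8300 1.1700 0.0000 0.0000 0.0000 0.0000] k=[5 10 10 1 0 0 0 0]
t=5: x=[5.6500 9.3500 8.8300 2.0400 0.1300 0.0000 0.0000 0.0000] k=[4 8 10 2 0 0 0 0]
t=6: x=[4.5200 7.7400 8.7000 2.7800 0.2600 0.0000 0.0000 0.0000] k=[7 9 9 5 1 0 0 0]
t=7: x=[7.2600 8.7400 8.4800 5.0000 1.3900 0.1300 0.0000 0.0000] k=[7 11 10 6 0 2 0 0]
t=8: x=[7.5200 10.3500 9.6100 5.7400 1.0400 1.4800 0.2600 0.0000] k=[10 9 9 7 0 0 2 0]
t=9: x=[9.8700 9.1300 8.7400 6.3500 0.9100 0.2600 1.4800 0.2600] k=[8 7 10 5 0 0 2 0]
t=10: x=[7.8700 7.5200 8.9600 5.0000 0.6500 0.2600 1.4800 0.2600] k=[6 7 9 4 0 0 0 1]
t=11: x=[6.1300 7.1300 8.0900 4.1300 0.5200 0.0000 0.1300 0.8700] k=[7 7 7 3 3 0 2 2]
t=12: x=[7.0000 7.0000 6.4800 3.5200 2.6100 0.6500 1.7400 2.0000] k=[7 7 8 2 4 1 2 1]
t=13: x=[7.0000 7.1300 7.0900 3.0400 3.3500 1.5200 1.7400 1.1300] k=[6 9 9 2 4 0 3 0]
t=14: x=[6.3900 8.6100 8.0900 3.1700 3.2200 0.9100 2.2200 0.3900] k=[8 11 6 4 1 0 3 1]
t=15: x=[8.3900 9.9600 6.3900 3.8700 1.2600 0.5200 2.3500 1.2600] k=[9 8 7 5 1 2 2 0]
t=16: x=[8.8700 8.0000 6.8700 4.7400 1.6500 1.8700 1.7400 0.2600] k=[10 6 7 4 3 2 4 1]
t=17: x=[9.4800 6.6500 6.4800 4.2600 3.0000 2.3900 3.3500 1.3900] k=[8 5 5 2 5 4 1 3]
t=18: x=[7.6100 5.3900 4.6100 2.7800 4.4800 3.7400 1.6500 2.7400] k=[8 6 3 1 3 3 3 5]

[0.3636, 0.2727, 0.1364, 0.0455, 0.1364, 0.1364, 0.1364, 0.2273]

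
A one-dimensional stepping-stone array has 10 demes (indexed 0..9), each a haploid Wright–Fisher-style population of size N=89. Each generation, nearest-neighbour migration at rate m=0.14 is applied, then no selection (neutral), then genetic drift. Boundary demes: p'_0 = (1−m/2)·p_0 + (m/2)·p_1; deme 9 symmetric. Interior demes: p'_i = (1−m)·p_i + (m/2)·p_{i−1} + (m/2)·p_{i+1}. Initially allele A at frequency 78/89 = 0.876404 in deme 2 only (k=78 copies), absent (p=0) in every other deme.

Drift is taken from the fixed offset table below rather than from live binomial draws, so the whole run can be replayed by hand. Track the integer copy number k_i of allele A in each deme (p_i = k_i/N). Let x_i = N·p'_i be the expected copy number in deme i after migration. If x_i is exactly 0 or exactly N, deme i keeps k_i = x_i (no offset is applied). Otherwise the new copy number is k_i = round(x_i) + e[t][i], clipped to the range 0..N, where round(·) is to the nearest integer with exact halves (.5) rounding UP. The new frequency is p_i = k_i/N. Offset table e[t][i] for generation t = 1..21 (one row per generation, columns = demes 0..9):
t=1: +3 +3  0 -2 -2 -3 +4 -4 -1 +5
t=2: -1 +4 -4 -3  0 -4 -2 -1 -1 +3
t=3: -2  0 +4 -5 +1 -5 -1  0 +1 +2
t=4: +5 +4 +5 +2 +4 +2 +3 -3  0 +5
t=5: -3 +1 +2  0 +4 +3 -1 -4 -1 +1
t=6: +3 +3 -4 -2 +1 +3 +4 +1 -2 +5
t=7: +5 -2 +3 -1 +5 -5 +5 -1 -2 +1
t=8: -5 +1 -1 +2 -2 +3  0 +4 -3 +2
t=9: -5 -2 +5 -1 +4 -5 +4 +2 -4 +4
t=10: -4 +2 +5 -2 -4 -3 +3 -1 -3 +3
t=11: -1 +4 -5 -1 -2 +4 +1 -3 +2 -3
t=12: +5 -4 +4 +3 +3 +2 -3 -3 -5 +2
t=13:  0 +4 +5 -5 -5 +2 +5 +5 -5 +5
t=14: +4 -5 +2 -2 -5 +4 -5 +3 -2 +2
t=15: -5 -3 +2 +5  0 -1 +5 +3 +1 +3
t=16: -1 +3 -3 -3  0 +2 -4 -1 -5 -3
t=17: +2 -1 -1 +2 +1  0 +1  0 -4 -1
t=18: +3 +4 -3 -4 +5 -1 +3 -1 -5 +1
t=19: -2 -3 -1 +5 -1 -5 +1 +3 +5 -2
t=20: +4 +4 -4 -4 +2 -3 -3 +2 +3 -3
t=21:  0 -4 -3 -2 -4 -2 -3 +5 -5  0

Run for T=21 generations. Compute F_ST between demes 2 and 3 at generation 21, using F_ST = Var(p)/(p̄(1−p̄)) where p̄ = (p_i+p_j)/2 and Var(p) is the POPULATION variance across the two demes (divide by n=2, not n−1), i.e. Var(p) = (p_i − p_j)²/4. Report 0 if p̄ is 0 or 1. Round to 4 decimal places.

t=0: k=[0 0 78 0 0 0 0 0 0 0]
t=1: x=[0.0000 5.4600 67.0800 5.4600 0.0000 0.0000 0.0000 0.0000 0.0000 0.0000] k=[0 8 67 3 0 0 0 0 0 0]
t=2: x=[0.5600 11.5700 58.3900 7.2700 0.2100 0.0000 0.0000 0.0000 0.0000 0.0000] k=[0 16 54 4 0 0 0 0 0 0]
t=3: x=[1.1200 17.5400 47.8400 7.2200 0.2800 0.0000 0.0000 0.0000 0.0000 0.0000] k=[0 18 52 2 1 0 0 0 0 0]
t=4: x=[1.2600 19.1200 46.1200 5.4300 1.0000 0.0700 0.0000 0.0000 0.0000 0.0000] k=[6 23 51 7 5 2 0 0 0 0]
t=5: x=[7.1900 23.7700 45.9600 9.9400 4.9300 2.0700 0.1400 0.0000 0.0000 0.0000] k=[4 25 48 10 9 5 0 0 0 0]
t=6: x=[5.4700 25.1400 43.7300 12.5900 8.7900 4.9300 0.3500 0.0000 0.0000 0.0000] k=[8 28 40 11 10 8 4 0 0 0]
t=7: x=[9.4000 27.4400 37.1300 12.9600 9.9300 7.8600 4.0000 0.2800 0.0000 0.0000] k=[14 25 40 12 15 3 9 0 0 0]
t=8: x=[14.7700 25.2800 36.9900 14.1700 13.9500 4.2600 7.9500 0.6300 0.0000 0.0000] k=[10 26 36 16 12 7 8 5 0 0]
t=9: x=[11.1200 25.5800 33.9000 17.1200 11.9300 7.4200 7.7200 4.8600 0.3500 0.0000] k=[6 24 39 16 16 2 12 7 0 0]
t=10: x=[7.2600 23.7900 36.3400 17.6100 15.0200 3.6800 10.9500 6.8600 0.4900 0.0000] k=[3 26 41 16 11 1 14 6 0 0]
t=11: x=[4.6100 25.4400 38.2000 17.4000 10.6500 2.6100 12.5300 6.1400 0.4200 0.0000] k=[4 29 33 16 9 7 14 3 2 0]
t=12: x=[5.7500 27.5300 31.5300 16.7000 9.3500 7.6300 12.7400 3.7000 1.9300 0.1400] k=[11 24 36 20 12 10 10 1 0 2]
t=13: x=[11.9100 23.9300 34.0400 20.5600 12.4200 10.1400 9.3700 1.5600 0.2100 1.8600] k=[12 28 39 16 7 12 14 7 0 7]
t=14: x=[13.1200 27.6500 36.6200 16.9800 7.9800 11.7900 13.3700 7.0000 0.9800 6.5100] k=[17 23 39 15 3 16 8 10 0 9]
t=15: x=[17.4200 23.7000 36.2000 15.8400 4.7500 14.5300 8.7000 9.1600 1.3300 8.3700] k=[12 21 38 21 5 14 14 12 2 11]
t=16: x=[12.6300 21.5600 35.6200 21.0700 6.7500 13.3700 13.8600 11.4400 3.3300 10.3700] k=[12 25 33 18 7 15 10 10 0 7]
t=17: x=[12.9100 24.6500 31.3900 18.2800 8.3300 14.0900 10.3500 9.3000 1.1900 6.5100] k=[15 24 30 20 9 14 11 9 0 6]
t=18: x=[15.6300 23.7900 28.8800 19.9300 10.1200 13.4400 11.0700 8.5100 1.0500 5.5800] k=[19 28 26 16 15 12 14 8 0 7]
t=19: x=[19.6300 27.2300 25.4400 16.6300 14.8600 12.3500 13.4400 7.8600 1.0500 6.5100] k=[18 24 24 22 14 7 14 11 6 5]
t=20: x=[18.4200 23.5800 23.8600 21.5800 14.0700 7.9800 13.3000 10.8600 6.2800 5.0700] k=[22 28 20 18 16 5 10 13 9 2]
t=21: x=[22.4200 27.0200 20.4200 18.0000 15.3700 6.1200 9.8600 12.5100 8.7900 2.4900] k=[22 23 17 16 11 4 7 18 4 2]

0.0002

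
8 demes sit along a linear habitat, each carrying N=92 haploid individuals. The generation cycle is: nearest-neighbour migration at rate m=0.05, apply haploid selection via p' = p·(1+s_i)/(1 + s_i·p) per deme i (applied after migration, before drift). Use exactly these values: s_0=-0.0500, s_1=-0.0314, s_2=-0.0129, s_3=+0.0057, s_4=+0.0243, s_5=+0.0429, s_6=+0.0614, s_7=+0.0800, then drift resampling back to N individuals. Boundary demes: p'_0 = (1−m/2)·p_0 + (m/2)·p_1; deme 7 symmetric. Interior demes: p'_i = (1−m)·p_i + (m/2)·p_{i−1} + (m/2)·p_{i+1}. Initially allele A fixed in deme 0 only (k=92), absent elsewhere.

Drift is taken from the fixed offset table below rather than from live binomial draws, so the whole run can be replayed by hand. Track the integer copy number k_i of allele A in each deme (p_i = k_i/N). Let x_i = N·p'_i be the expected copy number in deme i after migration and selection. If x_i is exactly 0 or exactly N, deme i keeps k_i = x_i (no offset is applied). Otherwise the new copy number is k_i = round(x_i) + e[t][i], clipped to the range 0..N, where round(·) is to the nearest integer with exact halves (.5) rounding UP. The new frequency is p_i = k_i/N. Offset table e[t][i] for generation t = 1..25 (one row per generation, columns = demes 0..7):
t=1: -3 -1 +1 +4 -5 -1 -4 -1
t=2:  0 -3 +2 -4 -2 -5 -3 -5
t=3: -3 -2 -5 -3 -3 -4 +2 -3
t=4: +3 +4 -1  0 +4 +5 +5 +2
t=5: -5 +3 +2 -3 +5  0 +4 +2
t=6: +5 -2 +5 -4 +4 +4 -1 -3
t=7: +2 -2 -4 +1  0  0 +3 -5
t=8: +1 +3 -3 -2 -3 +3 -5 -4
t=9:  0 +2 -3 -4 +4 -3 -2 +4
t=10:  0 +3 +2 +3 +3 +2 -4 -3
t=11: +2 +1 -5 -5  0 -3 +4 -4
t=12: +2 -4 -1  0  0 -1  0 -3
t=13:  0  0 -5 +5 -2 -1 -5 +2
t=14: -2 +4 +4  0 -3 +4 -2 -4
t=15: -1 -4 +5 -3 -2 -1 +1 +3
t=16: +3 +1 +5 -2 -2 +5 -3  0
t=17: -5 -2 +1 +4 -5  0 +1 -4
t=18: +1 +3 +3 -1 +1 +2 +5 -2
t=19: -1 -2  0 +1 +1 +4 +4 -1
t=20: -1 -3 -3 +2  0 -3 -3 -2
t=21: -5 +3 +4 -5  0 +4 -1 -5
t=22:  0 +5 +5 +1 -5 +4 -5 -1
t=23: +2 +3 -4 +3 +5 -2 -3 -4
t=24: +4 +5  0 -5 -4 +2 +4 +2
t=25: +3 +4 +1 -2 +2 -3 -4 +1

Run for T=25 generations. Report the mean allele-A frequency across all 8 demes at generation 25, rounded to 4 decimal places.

t=0: k=[92 0 0 0 0 0 0 0]
t=1: x=[89.5821 2.2295 0.0000 0.0000 0.0000 0.0000 0.0000 0.0000] k=[87 1 0 0 0 0 0 0]
t=2: x=[84.5043 3.0301 0.0247 0.0000 0.0000 0.0000 0.0000 0.0000] k=[85 0 2 0 0 0 0 0]
t=3: x=[82.4446 2.1083 1.8760 0.0503 0.0000 0.0000 0.0000 0.0000] k=[79 0 0 0 0 0 0 0]
t=4: x=[76.3707 1.9143 0.0000 0.0000 0.0000 0.0000 0.0000 0.0000] k=[79 6 0 0 0 0 0 0]
t=5: x=[76.5260 7.4535 0.1481 0.0000 0.0000 0.0000 0.0000 0.0000] k=[72 10 2 0 0 0 0 0]
t=6: x=[69.5920 11.0364 2.1229 0.0503 0.0000 0.0000 0.0000 0.0000] k=[75 9 7 0 0 0 0 0]
t=7: x=[72.5757 10.3044 6.7929 0.1760 0.0000 0.0000 0.0000 0.0000] k=[75 8 3 1 0 0 0 0]
t=8: x=[72.5499 9.2804 3.0366 1.0308 0.0256 0.0000 0.0000 0.0000] k=[74 12 0 0 0 0 0 0]
t=9: x=[71.6487 12.8923 0.2961 0.0000 0.0000 0.0000 0.0000 0.0000] k=[72 15 0 0 0 0 0 0]
t=10: x=[69.7204 15.6317 0.3702 0.0000 0.0000 0.0000 0.0000 0.0000] k=[70 19 2 0 0 0 0 0]
t=11: x=[67.8219 19.3579 2.3451 0.0503 0.0000 0.0000 0.0000 0.0000] k=[70 20 0 0 0 0 0 0]
t=12: x=[67.8476 20.2418 0.4936 0.0000 0.0000 0.0000 0.0000 0.0000] k=[70 16 0 0 0 0 0 0]
t=13: x=[67.7451 16.5133 0.3949 0.0000 0.0000 0.0000 0.0000 0.0000] k=[68 17 0 0 0 0 0 0]
t=14: x=[65.7739 17.3955 0.4195 0.0000 0.0000 0.0000 0.0000 0.0000] k=[64 21 4 0 0 0 0 0]
t=15: x=[61.8955 21.1263 4.2718 0.1006 0.0000 0.0000 0.0000 0.0000] k=[61 17 9 0 0 0 0 0]
t=16: x=[58.8198 17.4445 8.8704 0.2263 0.0000 0.0000 0.0000 0.0000] k=[62 18 14 0 0 0 0 0]
t=17: x=[59.8354 18.5235 13.5988 0.3520 0.0000 0.0000 0.0000 0.0000] k=[55 17 15 4 0 0 0 0]
t=18: x=[52.9015 17.4445 14.6147 4.1977 0.1024 0.0000 0.0000 0.0000] k=[54 20 18 3 1 0 0 0]
t=19: x=[51.9944 20.2909 17.4903 3.3433 1.0496 0.0261 0.0000 0.0000] k=[51 18 17 4 2 4 0 0]
t=20: x=[49.0025 18.3273 16.5233 4.2982 2.1498 4.0080 0.1061 0.0000] k=[48 15 14 6 2 1 0 0]
t=21: x=[45.9955 15.3869 13.6732 6.1325 2.1243 1.0424 0.0265 0.0000] k=[41 18 18 1 2 5 0 0]
t=22: x=[39.2664 18.1065 17.3911 1.4581 2.0987 4.9947 0.1327 0.0000] k=[39 23 22 2 0 9 0 0]
t=23: x=[37.4558 22.8231 21.3116 2.4636 0.2817 8.8814 0.2388 0.0000] k=[39 26 17 5 5 7 0 0]
t=24: x=[37.5301 25.5077 16.7464 5.3285 5.1658 7.0434 0.1857 0.0000] k=[42 31 17 0 1 9 4 0]
t=25: x=[40.5585 30.2735 16.7464 0.4526 1.2032 9.0107 4.2607 0.1080] k=[44 34 18 0 3 6 0 1]

0.1440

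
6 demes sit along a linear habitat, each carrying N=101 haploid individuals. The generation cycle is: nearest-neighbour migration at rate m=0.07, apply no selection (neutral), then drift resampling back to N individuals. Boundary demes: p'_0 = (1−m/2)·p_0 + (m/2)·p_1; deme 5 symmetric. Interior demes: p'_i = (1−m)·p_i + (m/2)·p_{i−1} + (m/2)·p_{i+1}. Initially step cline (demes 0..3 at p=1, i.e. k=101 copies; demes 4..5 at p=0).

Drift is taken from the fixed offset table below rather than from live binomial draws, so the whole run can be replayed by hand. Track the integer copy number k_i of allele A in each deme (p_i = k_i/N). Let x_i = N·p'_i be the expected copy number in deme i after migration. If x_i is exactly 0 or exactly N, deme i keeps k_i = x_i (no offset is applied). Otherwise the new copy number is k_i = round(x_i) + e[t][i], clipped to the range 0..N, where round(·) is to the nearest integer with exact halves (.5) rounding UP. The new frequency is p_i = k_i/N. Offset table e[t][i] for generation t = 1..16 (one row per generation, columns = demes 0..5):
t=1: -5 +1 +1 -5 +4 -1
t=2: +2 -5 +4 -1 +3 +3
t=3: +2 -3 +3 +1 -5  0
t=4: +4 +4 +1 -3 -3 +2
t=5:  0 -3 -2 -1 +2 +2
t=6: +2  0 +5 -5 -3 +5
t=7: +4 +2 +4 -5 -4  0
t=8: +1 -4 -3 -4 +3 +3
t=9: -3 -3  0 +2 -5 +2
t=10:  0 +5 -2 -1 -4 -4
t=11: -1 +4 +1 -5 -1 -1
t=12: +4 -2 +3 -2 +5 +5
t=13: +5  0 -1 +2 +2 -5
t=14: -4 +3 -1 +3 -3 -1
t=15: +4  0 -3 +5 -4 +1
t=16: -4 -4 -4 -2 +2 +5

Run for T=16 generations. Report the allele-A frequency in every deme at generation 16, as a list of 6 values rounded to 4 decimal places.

t=0: k=[101 101 101 101 0 0]
t=1: x=[101.0000 101.0000 101.0000 97.4650 3.5350 0.0000] k=[101 101 101 92 8 0]
t=2: x=[101.0000 101.0000 100.6850 89.3750 10.6600 0.2800] k=[101 101 101 88 14 3]
t=3: x=[101.0000 101.0000 100.5450 85.8650 16.2050 3.3850] k=[101 101 101 87 11 3]
t=4: x=[101.0000 101.0000 100.5100 84.8300 13.3800 3.2800] k=[101 101 101 82 10 5]
t=5: x=[101.0000 101.0000 100.3350 80.1450 12.3450 5.1750] k=[101 101 98 79 14 7]
t=6: x=[101.0000 100.8950 97.4400 77.3900 16.0300 7.2450] k=[101 101 101 72 13 12]
t=7: x=[101.0000 101.0000 99.9850 70.9500 15.0300 12.0350] k=[101 101 101 66 11 12]
t=8: x=[101.0000 101.0000 99.7750 65.3000 12.9600 11.9650] k=[101 101 97 61 16 15]
t=9: x=[101.0000 100.8600 95.8800 60.6850 17.5400 15.0350] k=[101 98 96 63 13 17]
t=10: x=[100.8950 98.0350 94.9150 62.4050 14.8900 16.8600] k=[101 101 93 61 11 13]
t=11: x=[101.0000 100.7200 92.1600 60.3700 12.8200 12.9300] k=[101 101 93 55 12 12]
t=12: x=[101.0000 100.7200 91.9500 54.8250 13.5050 12.0000] k=[101 99 95 53 19 17]
t=13: x=[100.9300 98.9300 93.6700 53.2800 20.1200 17.0700] k=[101 99 93 55 22 12]
t=14: x=[100.9300 98.8600 91.8800 55.1750 22.8050 12.3500] k=[97 101 91 58 20 11]
t=15: x=[97.1400 100.5100 90.1950 57.8250 21.0150 11.3150] k=[101 101 87 63 17 12]
t=16: x=[101.0000 100.5100 86.6500 62.2300 18.4350 12.1750] k=[101 97 83 60 20 17]

[1.0000, 0.9604, 0.8218, 0.5941, 0.1980, 0.1683]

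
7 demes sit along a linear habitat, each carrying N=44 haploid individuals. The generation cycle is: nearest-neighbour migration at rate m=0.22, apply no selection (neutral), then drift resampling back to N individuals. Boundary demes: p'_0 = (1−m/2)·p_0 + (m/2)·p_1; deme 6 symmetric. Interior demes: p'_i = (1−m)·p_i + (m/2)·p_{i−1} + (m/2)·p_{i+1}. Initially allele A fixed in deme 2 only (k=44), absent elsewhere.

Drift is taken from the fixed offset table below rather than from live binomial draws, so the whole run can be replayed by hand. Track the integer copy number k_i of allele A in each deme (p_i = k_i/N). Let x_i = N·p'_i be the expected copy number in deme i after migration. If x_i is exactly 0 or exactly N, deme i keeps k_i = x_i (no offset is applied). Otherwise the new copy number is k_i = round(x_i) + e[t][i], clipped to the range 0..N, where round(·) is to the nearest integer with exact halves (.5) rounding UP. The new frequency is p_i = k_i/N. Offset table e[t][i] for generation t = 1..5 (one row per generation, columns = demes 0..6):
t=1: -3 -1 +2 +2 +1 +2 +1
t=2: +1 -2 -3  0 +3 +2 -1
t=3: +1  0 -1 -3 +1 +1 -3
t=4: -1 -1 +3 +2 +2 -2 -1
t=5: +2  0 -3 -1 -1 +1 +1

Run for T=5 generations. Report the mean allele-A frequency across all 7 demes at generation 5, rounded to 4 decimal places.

0.1494

t=0: k=[0 0 44 0 0 0 0]
t=1: x=[0.0000 4.8400 34.3200 4.8400 0.0000 0.0000 0.0000] k=[0 4 36 7 0 0 0]
t=2: x=[0.4400 7.0800 29.2900 9.4200 0.7700 0.0000 0.0000] k=[1 5 26 9 4 0 0]
t=3: x=[1.4400 6.8700 21.8200 10.3200 4.1100 0.4400 0.0000] k=[2 7 21 7 5 1 0]
t=4: x=[2.5500 7.9900 17.9200 8.3200 4.7800 1.3300 0.1100] k=[2 7 21 10 7 0 0]
t=5: x=[2.5500 7.9900 18.2500 10.8800 6.5600 0.7700 0.0000] k=[5 8 15 10 6 2 0]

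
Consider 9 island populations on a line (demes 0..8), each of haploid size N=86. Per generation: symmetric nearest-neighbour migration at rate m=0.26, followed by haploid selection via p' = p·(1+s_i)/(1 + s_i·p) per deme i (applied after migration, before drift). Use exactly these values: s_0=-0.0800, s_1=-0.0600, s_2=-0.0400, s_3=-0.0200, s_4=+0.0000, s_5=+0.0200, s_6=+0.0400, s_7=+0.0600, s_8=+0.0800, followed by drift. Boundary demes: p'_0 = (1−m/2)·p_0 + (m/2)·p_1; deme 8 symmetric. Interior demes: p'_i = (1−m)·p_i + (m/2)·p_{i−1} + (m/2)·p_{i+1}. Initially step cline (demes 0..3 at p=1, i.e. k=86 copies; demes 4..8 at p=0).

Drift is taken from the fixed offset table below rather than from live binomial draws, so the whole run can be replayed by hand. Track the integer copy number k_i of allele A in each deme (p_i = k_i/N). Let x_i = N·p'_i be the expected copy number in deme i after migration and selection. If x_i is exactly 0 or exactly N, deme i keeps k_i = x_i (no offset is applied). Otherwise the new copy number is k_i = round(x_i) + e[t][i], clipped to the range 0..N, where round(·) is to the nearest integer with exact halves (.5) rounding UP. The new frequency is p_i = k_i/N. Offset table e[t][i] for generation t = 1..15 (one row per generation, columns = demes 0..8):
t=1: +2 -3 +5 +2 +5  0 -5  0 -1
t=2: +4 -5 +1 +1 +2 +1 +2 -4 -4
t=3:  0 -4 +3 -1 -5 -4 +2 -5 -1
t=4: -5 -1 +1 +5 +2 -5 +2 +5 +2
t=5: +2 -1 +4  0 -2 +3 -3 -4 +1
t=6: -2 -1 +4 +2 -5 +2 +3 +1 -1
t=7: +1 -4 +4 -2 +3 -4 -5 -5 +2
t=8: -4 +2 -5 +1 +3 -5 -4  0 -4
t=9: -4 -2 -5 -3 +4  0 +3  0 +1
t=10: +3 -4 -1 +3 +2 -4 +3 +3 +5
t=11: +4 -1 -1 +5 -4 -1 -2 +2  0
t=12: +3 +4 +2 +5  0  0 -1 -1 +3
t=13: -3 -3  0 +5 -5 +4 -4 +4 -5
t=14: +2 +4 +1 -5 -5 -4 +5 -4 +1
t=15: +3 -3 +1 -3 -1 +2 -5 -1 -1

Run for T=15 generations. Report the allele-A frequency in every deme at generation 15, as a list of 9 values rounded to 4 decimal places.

t=0: k=[86 86 86 86 0 0 0 0 0]
t=1: x=[86.0000 86.0000 86.0000 74.6220 11.1800 0.0000 0.0000 0.0000 0.0000] k=[86 86 86 77 16 0 0 0 0]
t=2: x=[86.0000 86.0000 84.7819 69.9783 21.8500 2.1206 0.0000 0.0000 0.0000] k=[86 86 86 71 24 3 0 0 0]
t=3: x=[86.0000 86.0000 83.9707 66.5375 27.3800 5.4400 0.4055 0.0000 0.0000] k=[86 86 86 66 22 1 2 0 0]
t=4: x=[86.0000 86.0000 83.2951 62.5369 24.9900 3.9337 1.6731 0.2756 0.0000] k=[86 86 84 68 27 0 4 5 0]
t=5: x=[86.0000 85.7235 82.0282 64.4251 28.8200 4.1068 3.7481 4.4601 0.7016] k=[86 85 86 64 27 7 1 0 2]
t=6: x=[85.8587 85.2132 82.8899 61.6993 29.2100 8.9780 1.7147 0.4133 1.8762] k=[84 84 86 64 24 11 5 1 1]
t=7: x=[83.8305 84.1513 82.7549 61.3059 27.5100 12.1146 5.4570 1.6095 1.0790] k=[85 80 86 59 31 8 0 0 3]
t=8: x=[84.2095 81.1547 81.5405 58.4934 31.6500 10.1256 1.0811 0.4133 2.8120] k=[80 83 77 59 35 5 0 0 0]
t=9: x=[79.9366 81.5775 75.0560 57.8387 34.2200 8.3989 0.6758 0.0000 0.0000] k=[76 80 70 55 38 8 4 0 0]
t=10: x=[75.7935 77.7289 68.7950 54.3369 36.3100 11.5770 4.1523 0.5510 0.0000] k=[79 74 68 57 38 8 7 4 0]
t=11: x=[77.7486 73.2109 66.7469 55.5639 36.5700 11.9726 6.9877 4.0912 0.5613] k=[82 72 66 61 33 11 5 6 1]
t=12: x=[80.2698 71.8016 65.4994 57.6272 33.7800 13.3011 6.1296 5.5131 1.7793] k=[83 76 67 63 34 13 5 5 5]
t=13: x=[81.7667 75.1676 67.0539 59.3801 35.0400 14.9328 6.2640 5.2816 5.3750] k=[79 72 67 64 30 19 2 9 0]
t=14: x=[77.4704 71.5305 66.6548 59.6018 32.9900 18.5060 5.3121 7.3000 1.2622] k=[79 76 68 55 28 15 10 3 2]
t=15: x=[78.0270 74.7591 66.7469 52.7690 29.8200 16.3000 10.0839 3.9963 2.2959] k=[81 72 68 50 29 18 5 3 1]

[0.9419, 0.8372, 0.7907, 0.5814, 0.3372, 0.2093, 0.0581, 0.0349, 0.0116]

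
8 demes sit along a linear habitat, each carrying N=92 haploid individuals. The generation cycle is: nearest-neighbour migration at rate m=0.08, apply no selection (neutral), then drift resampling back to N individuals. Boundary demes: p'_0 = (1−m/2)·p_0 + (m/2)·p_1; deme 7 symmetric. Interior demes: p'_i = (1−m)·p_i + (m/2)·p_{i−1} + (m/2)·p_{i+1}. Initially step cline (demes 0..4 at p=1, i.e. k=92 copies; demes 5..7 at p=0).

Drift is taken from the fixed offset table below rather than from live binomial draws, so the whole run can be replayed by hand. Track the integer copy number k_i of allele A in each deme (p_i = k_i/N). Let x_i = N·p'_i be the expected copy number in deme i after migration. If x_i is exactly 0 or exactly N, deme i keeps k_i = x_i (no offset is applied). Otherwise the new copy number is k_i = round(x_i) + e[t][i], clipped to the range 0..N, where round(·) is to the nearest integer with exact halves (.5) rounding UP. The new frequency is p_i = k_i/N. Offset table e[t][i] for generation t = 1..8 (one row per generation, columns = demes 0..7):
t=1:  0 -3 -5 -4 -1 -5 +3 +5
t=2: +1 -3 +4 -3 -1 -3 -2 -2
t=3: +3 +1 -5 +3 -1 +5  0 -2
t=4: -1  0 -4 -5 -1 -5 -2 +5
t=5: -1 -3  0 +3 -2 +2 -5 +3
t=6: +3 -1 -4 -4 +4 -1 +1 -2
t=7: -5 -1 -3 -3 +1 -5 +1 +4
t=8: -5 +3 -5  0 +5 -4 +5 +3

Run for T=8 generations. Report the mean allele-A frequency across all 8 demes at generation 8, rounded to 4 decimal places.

0.5707

t=0: k=[92 92 92 92 92 0 0 0]
t=1: x=[92.0000 92.0000 92.0000 92.0000 88.3200 3.6800 0.0000 0.0000] k=[92 92 92 92 87 0 0 0]
t=2: x=[92.0000 92.0000 92.0000 91.8000 83.7200 3.4800 0.0000 0.0000] k=[92 92 92 89 83 0 0 0]
t=3: x=[92.0000 92.0000 91.8800 88.8800 79.9200 3.3200 0.0000 0.0000] k=[92 92 87 92 79 8 0 0]
t=4: x=[92.0000 91.8000 87.4000 91.2800 76.6800 10.5200 0.3200 0.0000] k=[92 92 83 86 76 6 0 0]
t=5: x=[92.0000 91.6400 83.4800 85.4800 73.6000 8.5600 0.2400 0.0000] k=[92 89 83 88 72 11 0 0]
t=6: x=[91.8800 88.8800 83.4400 87.1600 70.2000 13.0000 0.4400 0.0000] k=[92 88 79 83 74 12 1 0]
t=7: x=[91.8400 87.8000 79.5200 82.4800 71.8800 14.0400 1.4000 0.0400] k=[87 87 77 79 73 9 2 4]
t=8: x=[87.0000 86.6000 77.4800 78.6800 70.6800 11.2800 2.3600 3.9200] k=[82 90 72 79 76 7 7 7]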